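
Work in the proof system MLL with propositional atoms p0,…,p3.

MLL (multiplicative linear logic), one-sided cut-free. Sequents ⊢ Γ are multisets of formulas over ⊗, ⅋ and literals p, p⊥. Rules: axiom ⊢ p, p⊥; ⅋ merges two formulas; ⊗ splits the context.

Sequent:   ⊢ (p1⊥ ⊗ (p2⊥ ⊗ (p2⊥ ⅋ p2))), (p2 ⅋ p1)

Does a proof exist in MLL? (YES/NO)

Derivation (root first):
[⅋]  ⊢ (p1⊥ ⊗ (p2⊥ ⊗ (p2⊥ ⅋ p2))), (p2 ⅋ p1)
  [⊗]  ⊢ p1, p2, (p1⊥ ⊗ (p2⊥ ⊗ (p2⊥ ⅋ p2)))
    [Ax]  ⊢ p1, p1⊥
    [⊗]  ⊢ p2, (p2⊥ ⊗ (p2⊥ ⅋ p2))
      [Ax]  ⊢ p2, p2⊥
      [⅋]  ⊢ (p2⊥ ⅋ p2)
        [Ax]  ⊢ p2, p2⊥

Result: YES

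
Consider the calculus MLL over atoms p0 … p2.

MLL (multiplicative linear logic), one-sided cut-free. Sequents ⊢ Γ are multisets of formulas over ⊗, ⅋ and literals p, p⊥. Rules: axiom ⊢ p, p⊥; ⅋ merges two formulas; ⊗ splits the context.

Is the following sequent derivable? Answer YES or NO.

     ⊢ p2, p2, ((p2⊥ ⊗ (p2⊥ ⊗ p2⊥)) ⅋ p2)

Proof tree:
[⅋]  ⊢ p2, p2, ((p2⊥ ⊗ (p2⊥ ⊗ p2⊥)) ⅋ p2)
  [⊗]  ⊢ p2, p2, p2, (p2⊥ ⊗ (p2⊥ ⊗ p2⊥))
    [Ax]  ⊢ p2, p2⊥
    [⊗]  ⊢ p2, p2, (p2⊥ ⊗ p2⊥)
      [Ax]  ⊢ p2, p2⊥
      [Ax]  ⊢ p2, p2⊥

Result: YES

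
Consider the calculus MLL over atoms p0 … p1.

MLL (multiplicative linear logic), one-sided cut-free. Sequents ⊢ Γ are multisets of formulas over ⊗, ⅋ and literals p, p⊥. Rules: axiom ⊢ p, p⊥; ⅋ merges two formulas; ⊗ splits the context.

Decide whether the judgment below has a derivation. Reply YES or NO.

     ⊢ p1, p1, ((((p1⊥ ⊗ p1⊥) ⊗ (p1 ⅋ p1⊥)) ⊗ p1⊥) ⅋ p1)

Derivation trace:
[⅋]  ⊢ p1, p1, ((((p1⊥ ⊗ p1⊥) ⊗ (p1 ⅋ p1⊥)) ⊗ p1⊥) ⅋ p1)
  [⊗]  ⊢ p1, p1, p1, (((p1⊥ ⊗ p1⊥) ⊗ (p1 ⅋ p1⊥)) ⊗ p1⊥)
    [⊗]  ⊢ p1, p1, ((p1⊥ ⊗ p1⊥) ⊗ (p1 ⅋ p1⊥))
      [⊗]  ⊢ p1, p1, (p1⊥ ⊗ p1⊥)
        [Ax]  ⊢ p1, p1⊥
        [Ax]  ⊢ p1, p1⊥
      [⅋]  ⊢ (p1 ⅋ p1⊥)
        [Ax]  ⊢ p1, p1⊥
    [Ax]  ⊢ p1, p1⊥

Result: YES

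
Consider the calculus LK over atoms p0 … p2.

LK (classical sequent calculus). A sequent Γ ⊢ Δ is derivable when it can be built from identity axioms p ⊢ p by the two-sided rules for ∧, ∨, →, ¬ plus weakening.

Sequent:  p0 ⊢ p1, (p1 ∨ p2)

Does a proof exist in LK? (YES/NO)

Search for a countermodel by truth-table:
  v=000: Γ:[p0=F] Δ:[p1=F, (p1 ∨ p2)=F] refutes=False
  v=001: Γ:[p0=F] Δ:[p1=F, (p1 ∨ p2)=T] refutes=False
  v=010: Γ:[p0=F] Δ:[p1=T, (p1 ∨ p2)=T] refutes=False
  v=011: Γ:[p0=F] Δ:[p1=T, (p1 ∨ p2)=T] refutes=False
  v=100: Γ:[p0=T] Δ:[p1=F, (p1 ∨ p2)=F] refutes=True  ← countermodel

Result: NO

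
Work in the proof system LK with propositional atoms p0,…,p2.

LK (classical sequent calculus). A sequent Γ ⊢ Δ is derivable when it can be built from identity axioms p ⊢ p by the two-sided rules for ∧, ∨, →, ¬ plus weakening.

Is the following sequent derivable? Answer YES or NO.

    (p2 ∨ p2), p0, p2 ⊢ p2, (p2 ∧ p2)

Derivation trace:
[WL] (p2 ∨ p2), p0, p2 ⊢ p2, (p2 ∧ p2)
  [WL] (p2 ∨ p2), p0 ⊢ p2, (p2 ∧ p2)
    [∨L] (p2 ∨ p2) ⊢ p2, (p2 ∧ p2)
      [Ax] p2 ⊢ p2
      [∧R] p2 ⊢ (p2 ∧ p2)
        [Ax] p2 ⊢ p2
        [Ax] p2 ⊢ p2

Result: YES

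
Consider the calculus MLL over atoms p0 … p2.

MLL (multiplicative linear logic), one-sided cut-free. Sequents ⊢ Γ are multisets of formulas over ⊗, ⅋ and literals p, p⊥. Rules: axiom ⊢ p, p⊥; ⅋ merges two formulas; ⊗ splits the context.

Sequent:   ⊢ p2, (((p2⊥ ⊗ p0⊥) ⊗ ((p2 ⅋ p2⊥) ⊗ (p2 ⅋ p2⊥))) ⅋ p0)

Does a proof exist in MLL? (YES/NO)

Derivation (root first):
[⅋]  ⊢ p2, (((p2⊥ ⊗ p0⊥) ⊗ ((p2 ⅋ p2⊥) ⊗ (p2 ⅋ p2⊥))) ⅋ p0)
  [⊗]  ⊢ p2, p0, ((p2⊥ ⊗ p0⊥) ⊗ ((p2 ⅋ p2⊥) ⊗ (p2 ⅋ p2⊥)))
    [⊗]  ⊢ p2, p0, (p2⊥ ⊗ p0⊥)
      [Ax]  ⊢ p2, p2⊥
      [Ax]  ⊢ p0, p0⊥
    [⊗]  ⊢ ((p2 ⅋ p2⊥) ⊗ (p2 ⅋ p2⊥))
      [⅋]  ⊢ (p2 ⅋ p2⊥)
        [Ax]  ⊢ p2, p2⊥
      [⅋]  ⊢ (p2 ⅋ p2⊥)
        [Ax]  ⊢ p2, p2⊥

Result: YES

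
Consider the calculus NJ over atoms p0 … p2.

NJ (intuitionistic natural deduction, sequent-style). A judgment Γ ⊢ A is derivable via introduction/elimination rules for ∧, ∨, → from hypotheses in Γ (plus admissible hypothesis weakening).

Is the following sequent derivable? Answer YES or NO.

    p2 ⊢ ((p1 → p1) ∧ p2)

Proof tree:
[∧I] p2 ⊢ ((p1 → p1) ∧ p2)
  [→I]  ⊢ (p1 → p1)
    [Ax] p1 ⊢ p1
  [Ax] p2 ⊢ p2

Result: YES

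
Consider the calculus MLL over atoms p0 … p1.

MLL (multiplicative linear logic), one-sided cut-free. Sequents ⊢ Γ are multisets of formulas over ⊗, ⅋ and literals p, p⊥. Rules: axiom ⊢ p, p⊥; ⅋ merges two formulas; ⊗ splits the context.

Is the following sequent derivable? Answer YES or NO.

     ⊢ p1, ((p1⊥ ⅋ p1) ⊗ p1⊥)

Derivation trace:
[⊗]  ⊢ p1, ((p1⊥ ⅋ p1) ⊗ p1⊥)
  [⅋]  ⊢ (p1⊥ ⅋ p1)
    [Ax]  ⊢ p1, p1⊥
  [Ax]  ⊢ p1, p1⊥

Result: YES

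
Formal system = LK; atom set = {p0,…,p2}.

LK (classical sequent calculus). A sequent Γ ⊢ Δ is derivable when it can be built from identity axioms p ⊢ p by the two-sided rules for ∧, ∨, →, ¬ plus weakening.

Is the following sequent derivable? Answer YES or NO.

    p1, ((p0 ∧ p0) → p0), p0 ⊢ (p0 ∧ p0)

Proof tree:
[∧R] p1, ((p0 ∧ p0) → p0), p0 ⊢ (p0 ∧ p0)
  [→L] p1, p0, ((p0 ∧ p0) → p0) ⊢ p0
    [WL] p0, p1 ⊢ (p0 ∧ p0)
      [∧R] p0 ⊢ (p0 ∧ p0)
        [Ax] p0 ⊢ p0
        [Ax] p0 ⊢ p0
    [Ax] p0 ⊢ p0
  [→L] p1, p0, ((p0 ∧ p0) → p0) ⊢ p0
    [WL] p0, p1 ⊢ (p0 ∧ p0)
      [∧R] p0 ⊢ (p0 ∧ p0)
        [Ax] p0 ⊢ p0
        [Ax] p0 ⊢ p0
    [Ax] p0 ⊢ p0

Result: YES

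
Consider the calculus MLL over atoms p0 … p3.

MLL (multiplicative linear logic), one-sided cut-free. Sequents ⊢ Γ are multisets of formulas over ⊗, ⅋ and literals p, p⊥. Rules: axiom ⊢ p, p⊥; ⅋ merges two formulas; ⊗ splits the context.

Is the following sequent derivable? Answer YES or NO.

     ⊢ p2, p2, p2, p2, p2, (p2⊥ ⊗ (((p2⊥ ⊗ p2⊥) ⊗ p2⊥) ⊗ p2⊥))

Derivation (root first):
[⊗]  ⊢ p2, p2, p2, p2, p2, (p2⊥ ⊗ (((p2⊥ ⊗ p2⊥) ⊗ p2⊥) ⊗ p2⊥))
  [Ax]  ⊢ p2, p2⊥
  [⊗]  ⊢ p2, p2, p2, p2, (((p2⊥ ⊗ p2⊥) ⊗ p2⊥) ⊗ p2⊥)
    [⊗]  ⊢ p2, p2, p2, ((p2⊥ ⊗ p2⊥) ⊗ p2⊥)
      [⊗]  ⊢ p2, p2, (p2⊥ ⊗ p2⊥)
        [Ax]  ⊢ p2, p2⊥
        [Ax]  ⊢ p2, p2⊥
      [Ax]  ⊢ p2, p2⊥
    [Ax]  ⊢ p2, p2⊥

Result: YES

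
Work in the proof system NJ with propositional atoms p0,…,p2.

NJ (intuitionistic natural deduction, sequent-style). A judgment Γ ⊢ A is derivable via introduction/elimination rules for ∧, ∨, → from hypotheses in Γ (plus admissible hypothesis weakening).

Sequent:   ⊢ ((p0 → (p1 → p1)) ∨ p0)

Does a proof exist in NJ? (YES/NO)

Derivation trace:
[∨I₁]  ⊢ ((p0 → (p1 → p1)) ∨ p0)
  [→I]  ⊢ (p0 → (p1 → p1))
    [Wk] p0 ⊢ (p1 → p1)
      [→I]  ⊢ (p1 → p1)
        [Ax] p1 ⊢ p1

Result: YES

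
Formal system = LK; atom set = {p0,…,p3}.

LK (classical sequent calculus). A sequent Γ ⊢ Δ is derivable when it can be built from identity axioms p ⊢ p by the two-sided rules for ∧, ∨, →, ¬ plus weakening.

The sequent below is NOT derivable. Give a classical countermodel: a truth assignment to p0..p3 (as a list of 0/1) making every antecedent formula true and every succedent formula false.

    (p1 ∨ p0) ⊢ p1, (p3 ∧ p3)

Search for a countermodel by truth-table:
  v=0000: Γ:[(p1 ∨ p0)=F] Δ:[p1=F, (p3 ∧ p3)=F] refutes=False
  v=0001: Γ:[(p1 ∨ p0)=F] Δ:[p1=F, (p3 ∧ p3)=T] refutes=False
  v=0010: Γ:[(p1 ∨ p0)=F] Δ:[p1=F, (p3 ∧ p3)=F] refutes=False
  v=0011: Γ:[(p1 ∨ p0)=F] Δ:[p1=F, (p3 ∧ p3)=T] refutes=False
  v=0100: Γ:[(p1 ∨ p0)=T] Δ:[p1=T, (p3 ∧ p3)=F] refutes=False
  v=0101: Γ:[(p1 ∨ p0)=T] Δ:[p1=T, (p3 ∧ p3)=T] refutes=False
  v=0110: Γ:[(p1 ∨ p0)=T] Δ:[p1=T, (p3 ∧ p3)=F] refutes=False
  v=0111: Γ:[(p1 ∨ p0)=T] Δ:[p1=T, (p3 ∧ p3)=T] refutes=False
  v=1000: Γ:[(p1 ∨ p0)=T] Δ:[p1=F, (p3 ∧ p3)=F] refutes=True  ← countermodel

Result: [1, 0, 0, 0]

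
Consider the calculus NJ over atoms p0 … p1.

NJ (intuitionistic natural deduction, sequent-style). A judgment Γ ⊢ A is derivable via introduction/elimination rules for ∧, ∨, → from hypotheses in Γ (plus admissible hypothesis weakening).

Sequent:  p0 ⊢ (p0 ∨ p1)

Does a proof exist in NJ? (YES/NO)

Derivation (root first):
[→E] p0 ⊢ (p0 ∨ p1)
  [→I]  ⊢ (p0 → (p0 ∨ p1))
    [∨I₁] p0 ⊢ (p0 ∨ p1)
      [Ax] p0 ⊢ p0
  [Ax] p0 ⊢ p0

Result: YES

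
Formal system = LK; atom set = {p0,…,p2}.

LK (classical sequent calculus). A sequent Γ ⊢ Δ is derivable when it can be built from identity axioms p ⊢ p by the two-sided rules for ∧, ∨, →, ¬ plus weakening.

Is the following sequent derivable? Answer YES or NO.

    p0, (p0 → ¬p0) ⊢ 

Derivation trace:
[→L] p0, (p0 → ¬p0) ⊢ 
  [Ax] p0 ⊢ p0
  [¬L] p0, ¬p0 ⊢ 
    [Ax] p0 ⊢ p0

Result: YES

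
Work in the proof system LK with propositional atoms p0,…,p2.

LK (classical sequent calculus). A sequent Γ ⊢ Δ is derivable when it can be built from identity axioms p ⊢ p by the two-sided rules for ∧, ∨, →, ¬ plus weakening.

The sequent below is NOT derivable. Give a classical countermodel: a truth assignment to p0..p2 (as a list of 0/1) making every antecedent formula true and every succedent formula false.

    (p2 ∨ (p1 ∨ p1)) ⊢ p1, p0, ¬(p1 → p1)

Truth-table refutation:
  v=000: Γ:[(p2 ∨ (p1 ∨ p1))=F] Δ:[p1=F, p0=F, ¬(p1 → p1)=F] refutes=False
  v=001: Γ:[(p2 ∨ (p1 ∨ p1))=T] Δ:[p1=F, p0=F, ¬(p1 → p1)=F] refutes=True  ← countermodel

Result: [0, 0, 1]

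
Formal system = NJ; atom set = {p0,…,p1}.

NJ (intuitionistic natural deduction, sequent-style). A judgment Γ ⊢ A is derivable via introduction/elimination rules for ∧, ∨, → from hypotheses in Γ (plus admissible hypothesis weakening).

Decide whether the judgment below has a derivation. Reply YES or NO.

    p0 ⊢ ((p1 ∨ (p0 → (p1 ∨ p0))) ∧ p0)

Derivation (root first):
[∧I] p0 ⊢ ((p1 ∨ (p0 → (p1 ∨ p0))) ∧ p0)
  [∨I₂]  ⊢ (p1 ∨ (p0 → (p1 ∨ p0)))
    [→I]  ⊢ (p0 → (p1 ∨ p0))
      [∨I₂] p0 ⊢ (p1 ∨ p0)
        [Ax] p0 ⊢ p0
  [Ax] p0 ⊢ p0

Result: YES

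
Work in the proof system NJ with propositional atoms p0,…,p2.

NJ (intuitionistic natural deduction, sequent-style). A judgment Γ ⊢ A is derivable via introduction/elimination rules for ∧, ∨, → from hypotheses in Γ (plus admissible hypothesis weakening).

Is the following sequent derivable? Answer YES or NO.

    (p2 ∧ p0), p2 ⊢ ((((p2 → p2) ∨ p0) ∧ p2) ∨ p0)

Derivation trace:
[∨I₁] (p2 ∧ p0), p2 ⊢ ((((p2 → p2) ∨ p0) ∧ p2) ∨ p0)
  [∧I] (p2 ∧ p0), p2 ⊢ (((p2 → p2) ∨ p0) ∧ p2)
    [∨I₁]  ⊢ ((p2 → p2) ∨ p0)
      [→I]  ⊢ (p2 → p2)
        [Ax] p2 ⊢ p2
    [Wk] p2, (p2 ∧ p0) ⊢ p2
      [Ax] p2 ⊢ p2

Result: YES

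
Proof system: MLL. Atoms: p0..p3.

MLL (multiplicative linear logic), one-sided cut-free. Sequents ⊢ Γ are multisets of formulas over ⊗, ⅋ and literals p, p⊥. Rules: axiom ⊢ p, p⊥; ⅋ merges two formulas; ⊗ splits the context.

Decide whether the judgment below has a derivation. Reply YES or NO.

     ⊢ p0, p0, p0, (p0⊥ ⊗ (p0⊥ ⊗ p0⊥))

Proof tree:
[⊗]  ⊢ p0, p0, p0, (p0⊥ ⊗ (p0⊥ ⊗ p0⊥))
  [Ax]  ⊢ p0, p0⊥
  [⊗]  ⊢ p0, p0, (p0⊥ ⊗ p0⊥)
    [Ax]  ⊢ p0, p0⊥
    [Ax]  ⊢ p0, p0⊥

Result: YES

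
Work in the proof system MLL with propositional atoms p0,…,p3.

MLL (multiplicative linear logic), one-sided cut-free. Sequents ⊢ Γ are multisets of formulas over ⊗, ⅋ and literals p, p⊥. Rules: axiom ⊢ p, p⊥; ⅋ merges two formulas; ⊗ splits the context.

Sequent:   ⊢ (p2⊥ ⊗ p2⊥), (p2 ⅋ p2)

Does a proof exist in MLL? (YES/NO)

Derivation (root first):
[⅋]  ⊢ (p2⊥ ⊗ p2⊥), (p2 ⅋ p2)
  [⊗]  ⊢ p2, p2, (p2⊥ ⊗ p2⊥)
    [Ax]  ⊢ p2, p2⊥
    [Ax]  ⊢ p2, p2⊥

Result: YES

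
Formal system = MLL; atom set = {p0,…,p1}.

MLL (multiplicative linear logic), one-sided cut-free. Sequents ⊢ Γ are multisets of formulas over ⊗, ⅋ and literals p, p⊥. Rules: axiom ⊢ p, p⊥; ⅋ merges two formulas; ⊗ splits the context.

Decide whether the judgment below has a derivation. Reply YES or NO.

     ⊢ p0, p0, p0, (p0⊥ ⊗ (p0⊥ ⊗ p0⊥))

Derivation (root first):
[⊗]  ⊢ p0, p0, p0, (p0⊥ ⊗ (p0⊥ ⊗ p0⊥))
  [Ax]  ⊢ p0, p0⊥
  [⊗]  ⊢ p0, p0, (p0⊥ ⊗ p0⊥)
    [Ax]  ⊢ p0, p0⊥
    [Ax]  ⊢ p0, p0⊥

Result: YES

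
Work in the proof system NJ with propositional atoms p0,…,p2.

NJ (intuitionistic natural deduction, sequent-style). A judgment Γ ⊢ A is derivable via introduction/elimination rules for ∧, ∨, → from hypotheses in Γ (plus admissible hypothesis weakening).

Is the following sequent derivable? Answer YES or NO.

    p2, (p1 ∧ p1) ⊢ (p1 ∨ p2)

Proof tree:
[∨I₂] p2, (p1 ∧ p1) ⊢ (p1 ∨ p2)
  [Wk] p2, (p1 ∧ p1) ⊢ p2
    [Ax] p2 ⊢ p2

Result: YES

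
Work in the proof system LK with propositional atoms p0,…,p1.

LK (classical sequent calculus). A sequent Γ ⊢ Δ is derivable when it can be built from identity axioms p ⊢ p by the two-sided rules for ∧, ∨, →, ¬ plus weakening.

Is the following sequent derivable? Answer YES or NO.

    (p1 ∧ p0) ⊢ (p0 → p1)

Derivation trace:
[∧L] (p1 ∧ p0) ⊢ (p0 → p1)
  [WL] p1, p0 ⊢ (p0 → p1)
    [→R] p1 ⊢ (p0 → p1)
      [WL] p1, p0 ⊢ p1
        [Ax] p1 ⊢ p1

Result: YES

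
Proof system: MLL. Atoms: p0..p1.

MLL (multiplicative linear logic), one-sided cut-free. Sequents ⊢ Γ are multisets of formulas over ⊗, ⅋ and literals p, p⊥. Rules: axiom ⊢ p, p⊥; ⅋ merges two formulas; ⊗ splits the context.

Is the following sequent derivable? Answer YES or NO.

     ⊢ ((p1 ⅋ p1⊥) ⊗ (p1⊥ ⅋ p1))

Derivation trace:
[⊗]  ⊢ ((p1 ⅋ p1⊥) ⊗ (p1⊥ ⅋ p1))
  [⅋]  ⊢ (p1 ⅋ p1⊥)
    [Ax]  ⊢ p1, p1⊥
  [⅋]  ⊢ (p1⊥ ⅋ p1)
    [Ax]  ⊢ p1, p1⊥

Result: YES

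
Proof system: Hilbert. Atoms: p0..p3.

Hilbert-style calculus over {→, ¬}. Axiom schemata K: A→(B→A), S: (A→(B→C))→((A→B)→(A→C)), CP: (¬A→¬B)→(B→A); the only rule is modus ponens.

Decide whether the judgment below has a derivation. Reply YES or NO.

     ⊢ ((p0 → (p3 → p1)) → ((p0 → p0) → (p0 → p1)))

Truth-table refutation:
  v=0000: Γ:[] Δ:[((p0 → (p3 → p1)) → ((p0 → p0) → (p0 → p1)))=T] refutes=False
  v=0001: Γ:[] Δ:[((p0 → (p3 → p1)) → ((p0 → p0) → (p0 → p1)))=T] refutes=False
  v=0010: Γ:[] Δ:[((p0 → (p3 → p1)) → ((p0 → p0) → (p0 → p1)))=T] refutes=False
  v=0011: Γ:[] Δ:[((p0 → (p3 → p1)) → ((p0 → p0) → (p0 → p1)))=T] refutes=False
  v=0100: Γ:[] Δ:[((p0 → (p3 → p1)) → ((p0 → p0) → (p0 → p1)))=T] refutes=False
  v=0101: Γ:[] Δ:[((p0 → (p3 → p1)) → ((p0 → p0) → (p0 → p1)))=T] refutes=False
  v=0110: Γ:[] Δ:[((p0 → (p3 → p1)) → ((p0 → p0) → (p0 → p1)))=T] refutes=False
  v=0111: Γ:[] Δ:[((p0 → (p3 → p1)) → ((p0 → p0) → (p0 → p1)))=T] refutes=False
  v=1000: Γ:[] Δ:[((p0 → (p3 → p1)) → ((p0 → p0) → (p0 → p1)))=F] refutes=True  ← countermodel

Result: NO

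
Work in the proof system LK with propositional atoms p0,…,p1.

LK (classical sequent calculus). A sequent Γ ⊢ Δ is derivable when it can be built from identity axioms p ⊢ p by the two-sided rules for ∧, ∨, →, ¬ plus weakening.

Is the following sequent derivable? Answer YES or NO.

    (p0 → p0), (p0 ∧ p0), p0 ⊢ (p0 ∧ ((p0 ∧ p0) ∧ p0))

Derivation (root first):
[∧R] (p0 → p0), (p0 ∧ p0), p0 ⊢ (p0 ∧ ((p0 ∧ p0) ∧ p0))
  [∧L] (p0 ∧ p0) ⊢ p0
    [WL] p0, p0 ⊢ p0
      [Ax] p0 ⊢ p0
  [∧R] (p0 → p0), (p0 ∧ p0), p0 ⊢ ((p0 ∧ p0) ∧ p0)
    [∧R] (p0 → p0), p0 ⊢ (p0 ∧ p0)
      [→L] p0, (p0 → p0) ⊢ p0
        [Ax] p0 ⊢ p0
        [Ax] p0 ⊢ p0
      [Ax] p0 ⊢ p0
    [∧L] (p0 ∧ p0) ⊢ p0
      [WL] p0, p0 ⊢ p0
        [Ax] p0 ⊢ p0

Result: YES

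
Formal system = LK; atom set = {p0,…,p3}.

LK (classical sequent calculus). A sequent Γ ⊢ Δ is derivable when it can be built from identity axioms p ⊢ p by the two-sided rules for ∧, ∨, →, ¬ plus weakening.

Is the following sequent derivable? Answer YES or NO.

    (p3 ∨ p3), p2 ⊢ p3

Proof tree:
[WL] (p3 ∨ p3), p2 ⊢ p3
  [∨L] (p3 ∨ p3) ⊢ p3
    [Ax] p3 ⊢ p3
    [Ax] p3 ⊢ p3

Result: YES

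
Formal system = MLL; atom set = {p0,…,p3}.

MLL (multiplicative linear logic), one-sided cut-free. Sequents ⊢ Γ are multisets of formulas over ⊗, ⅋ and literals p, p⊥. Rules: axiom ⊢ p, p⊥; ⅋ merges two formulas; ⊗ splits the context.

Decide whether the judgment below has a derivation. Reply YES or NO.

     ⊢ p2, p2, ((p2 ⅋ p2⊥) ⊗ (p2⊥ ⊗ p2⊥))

Derivation (root first):
[⊗]  ⊢ p2, p2, ((p2 ⅋ p2⊥) ⊗ (p2⊥ ⊗ p2⊥))
  [⅋]  ⊢ (p2 ⅋ p2⊥)
    [Ax]  ⊢ p2, p2⊥
  [⊗]  ⊢ p2, p2, (p2⊥ ⊗ p2⊥)
    [Ax]  ⊢ p2, p2⊥
    [Ax]  ⊢ p2, p2⊥

Result: YES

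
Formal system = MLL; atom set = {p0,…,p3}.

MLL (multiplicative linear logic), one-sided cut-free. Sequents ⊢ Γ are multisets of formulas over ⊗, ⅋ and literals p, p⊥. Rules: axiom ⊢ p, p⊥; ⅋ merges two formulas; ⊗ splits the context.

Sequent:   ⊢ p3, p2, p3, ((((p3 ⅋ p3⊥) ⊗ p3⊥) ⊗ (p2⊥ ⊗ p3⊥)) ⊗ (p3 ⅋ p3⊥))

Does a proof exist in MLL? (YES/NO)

Derivation trace:
[⊗]  ⊢ p3, p2, p3, ((((p3 ⅋ p3⊥) ⊗ p3⊥) ⊗ (p2⊥ ⊗ p3⊥)) ⊗ (p3 ⅋ p3⊥))
  [⊗]  ⊢ p3, p2, p3, (((p3 ⅋ p3⊥) ⊗ p3⊥) ⊗ (p2⊥ ⊗ p3⊥))
    [⊗]  ⊢ p3, ((p3 ⅋ p3⊥) ⊗ p3⊥)
      [⅋]  ⊢ (p3 ⅋ p3⊥)
        [Ax]  ⊢ p3, p3⊥
      [Ax]  ⊢ p3, p3⊥
    [⊗]  ⊢ p2, p3, (p2⊥ ⊗ p3⊥)
      [Ax]  ⊢ p2, p2⊥
      [Ax]  ⊢ p3, p3⊥
  [⅋]  ⊢ (p3 ⅋ p3⊥)
    [Ax]  ⊢ p3, p3⊥

Result: YES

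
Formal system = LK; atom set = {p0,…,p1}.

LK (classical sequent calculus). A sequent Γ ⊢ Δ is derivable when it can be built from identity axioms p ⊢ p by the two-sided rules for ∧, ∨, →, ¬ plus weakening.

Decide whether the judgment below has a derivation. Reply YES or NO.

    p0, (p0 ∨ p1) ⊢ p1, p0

Derivation trace:
[∨L] p0, (p0 ∨ p1) ⊢ p1, p0
  [WL] p0, p0 ⊢ p0
    [Ax] p0 ⊢ p0
  [Ax] p1 ⊢ p1

Result: YES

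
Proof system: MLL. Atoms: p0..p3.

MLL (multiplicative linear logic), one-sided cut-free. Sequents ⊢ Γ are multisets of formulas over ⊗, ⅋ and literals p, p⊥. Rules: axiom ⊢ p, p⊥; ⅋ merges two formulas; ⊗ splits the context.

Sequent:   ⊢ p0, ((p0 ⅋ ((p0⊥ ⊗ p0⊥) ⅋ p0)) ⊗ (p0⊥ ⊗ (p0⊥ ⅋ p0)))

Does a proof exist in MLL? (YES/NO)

Proof tree:
[⊗]  ⊢ p0, ((p0 ⅋ ((p0⊥ ⊗ p0⊥) ⅋ p0)) ⊗ (p0⊥ ⊗ (p0⊥ ⅋ p0)))
  [⅋]  ⊢ (p0 ⅋ ((p0⊥ ⊗ p0⊥) ⅋ p0))
    [⅋]  ⊢ p0, ((p0⊥ ⊗ p0⊥) ⅋ p0)
      [⊗]  ⊢ p0, p0, (p0⊥ ⊗ p0⊥)
        [Ax]  ⊢ p0, p0⊥
        [Ax]  ⊢ p0, p0⊥
  [⊗]  ⊢ p0, (p0⊥ ⊗ (p0⊥ ⅋ p0))
    [Ax]  ⊢ p0, p0⊥
    [⅋]  ⊢ (p0⊥ ⅋ p0)
      [Ax]  ⊢ p0, p0⊥

Result: YES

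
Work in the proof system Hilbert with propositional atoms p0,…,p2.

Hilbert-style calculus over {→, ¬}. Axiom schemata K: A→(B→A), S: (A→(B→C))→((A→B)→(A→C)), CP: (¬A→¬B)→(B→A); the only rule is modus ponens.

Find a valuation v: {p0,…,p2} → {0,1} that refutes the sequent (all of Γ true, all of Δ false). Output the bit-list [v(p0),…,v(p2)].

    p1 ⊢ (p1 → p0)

Truth-table refutation:
  v=000: Γ:[p1=F] Δ:[(p1 → p0)=T] refutes=False
  v=001: Γ:[p1=F] Δ:[(p1 → p0)=T] refutes=False
  v=010: Γ:[p1=T] Δ:[(p1 → p0)=F] refutes=True  ← countermodel

Result: [0, 1, 0]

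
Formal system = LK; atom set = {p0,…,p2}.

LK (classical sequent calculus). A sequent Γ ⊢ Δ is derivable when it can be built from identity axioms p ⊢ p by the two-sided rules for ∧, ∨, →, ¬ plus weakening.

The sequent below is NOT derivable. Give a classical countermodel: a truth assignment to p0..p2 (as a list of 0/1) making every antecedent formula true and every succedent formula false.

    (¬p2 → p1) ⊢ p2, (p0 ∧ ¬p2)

Search for a countermodel by truth-table:
  v=000: Γ:[(¬p2 → p1)=F] Δ:[p2=F, (p0 ∧ ¬p2)=F] refutes=False
  v=001: Γ:[(¬p2 → p1)=T] Δ:[p2=T, (p0 ∧ ¬p2)=F] refutes=False
  v=010: Γ:[(¬p2 → p1)=T] Δ:[p2=F, (p0 ∧ ¬p2)=F] refutes=True  ← countermodel

Result: [0, 1, 0]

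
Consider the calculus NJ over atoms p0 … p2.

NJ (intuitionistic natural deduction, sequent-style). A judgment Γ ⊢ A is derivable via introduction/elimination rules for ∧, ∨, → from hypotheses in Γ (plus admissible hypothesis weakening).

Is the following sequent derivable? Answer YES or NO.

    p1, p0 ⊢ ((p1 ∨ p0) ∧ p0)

Proof tree:
[∧I] p1, p0 ⊢ ((p1 ∨ p0) ∧ p0)
  [∨I₁] p1 ⊢ (p1 ∨ p0)
    [Ax] p1 ⊢ p1
  [Ax] p0 ⊢ p0

Result: YES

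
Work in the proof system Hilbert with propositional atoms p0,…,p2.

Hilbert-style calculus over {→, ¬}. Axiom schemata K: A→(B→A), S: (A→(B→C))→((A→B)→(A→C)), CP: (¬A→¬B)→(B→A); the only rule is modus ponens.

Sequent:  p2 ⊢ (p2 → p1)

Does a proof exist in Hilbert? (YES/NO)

Truth-table refutation:
  v=000: Γ:[p2=F] Δ:[(p2 → p1)=T] refutes=False
  v=001: Γ:[p2=T] Δ:[(p2 → p1)=F] refutes=True  ← countermodel

Result: NO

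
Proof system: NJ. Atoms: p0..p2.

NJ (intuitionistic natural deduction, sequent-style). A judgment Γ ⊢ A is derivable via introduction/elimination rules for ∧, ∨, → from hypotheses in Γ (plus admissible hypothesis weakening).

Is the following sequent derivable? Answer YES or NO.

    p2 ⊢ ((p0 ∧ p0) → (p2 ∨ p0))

Derivation trace:
[→I] p2 ⊢ ((p0 ∧ p0) → (p2 ∨ p0))
  [∨I₁] p2, (p0 ∧ p0) ⊢ (p2 ∨ p0)
    [Wk] p2, (p0 ∧ p0) ⊢ p2
      [Ax] p2 ⊢ p2

Result: YES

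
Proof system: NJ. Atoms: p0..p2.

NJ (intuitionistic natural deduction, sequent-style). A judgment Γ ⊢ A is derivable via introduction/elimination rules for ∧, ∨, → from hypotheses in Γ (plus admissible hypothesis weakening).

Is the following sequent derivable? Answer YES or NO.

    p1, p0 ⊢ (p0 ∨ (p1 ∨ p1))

Derivation (root first):
[∨I₂] p1, p0 ⊢ (p0 ∨ (p1 ∨ p1))
  [Wk] p1, p0 ⊢ (p1 ∨ p1)
    [∨I₂] p1 ⊢ (p1 ∨ p1)
      [Ax] p1 ⊢ p1

Result: YES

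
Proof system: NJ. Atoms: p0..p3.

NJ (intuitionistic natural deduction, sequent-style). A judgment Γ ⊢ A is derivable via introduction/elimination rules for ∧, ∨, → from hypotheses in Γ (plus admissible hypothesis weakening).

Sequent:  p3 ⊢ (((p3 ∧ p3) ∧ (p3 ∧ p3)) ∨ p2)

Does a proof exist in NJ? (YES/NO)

Derivation (root first):
[∨I₁] p3 ⊢ (((p3 ∧ p3) ∧ (p3 ∧ p3)) ∨ p2)
  [∧I] p3 ⊢ ((p3 ∧ p3) ∧ (p3 ∧ p3))
    [∧I] p3 ⊢ (p3 ∧ p3)
      [Ax] p3 ⊢ p3
      [Ax] p3 ⊢ p3
    [∧I] p3 ⊢ (p3 ∧ p3)
      [Ax] p3 ⊢ p3
      [Ax] p3 ⊢ p3

Result: YES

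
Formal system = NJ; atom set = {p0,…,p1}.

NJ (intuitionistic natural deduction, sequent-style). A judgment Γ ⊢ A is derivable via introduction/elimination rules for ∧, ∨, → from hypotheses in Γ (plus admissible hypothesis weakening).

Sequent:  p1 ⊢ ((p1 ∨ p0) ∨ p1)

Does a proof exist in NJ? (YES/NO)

Derivation trace:
[∨I₁] p1 ⊢ ((p1 ∨ p0) ∨ p1)
  [∨I₁] p1 ⊢ (p1 ∨ p0)
    [Ax] p1 ⊢ p1

Result: YES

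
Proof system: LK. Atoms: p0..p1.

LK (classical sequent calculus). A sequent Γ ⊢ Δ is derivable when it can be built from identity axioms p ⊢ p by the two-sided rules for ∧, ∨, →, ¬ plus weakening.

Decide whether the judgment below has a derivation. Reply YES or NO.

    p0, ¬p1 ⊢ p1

Enumerate valuations to refute Γ ⊢ Δ:
  v=00: Γ:[p0=F, ¬p1=T] Δ:[p1=F] refutes=False
  v=01: Γ:[p0=F, ¬p1=F] Δ:[p1=T] refutes=False
  v=10: Γ:[p0=T, ¬p1=T] Δ:[p1=F] refutes=True  ← countermodel

Result: NO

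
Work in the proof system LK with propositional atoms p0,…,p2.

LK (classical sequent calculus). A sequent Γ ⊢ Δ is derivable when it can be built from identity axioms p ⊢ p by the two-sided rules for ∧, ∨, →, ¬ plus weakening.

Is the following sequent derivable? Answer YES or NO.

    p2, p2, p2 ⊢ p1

Enumerate valuations to refute Γ ⊢ Δ:
  v=000: Γ:[p2=F, p2=F, p2=F] Δ:[p1=F] refutes=False
  v=001: Γ:[p2=T, p2=T, p2=T] Δ:[p1=F] refutes=True  ← countermodel

Result: NO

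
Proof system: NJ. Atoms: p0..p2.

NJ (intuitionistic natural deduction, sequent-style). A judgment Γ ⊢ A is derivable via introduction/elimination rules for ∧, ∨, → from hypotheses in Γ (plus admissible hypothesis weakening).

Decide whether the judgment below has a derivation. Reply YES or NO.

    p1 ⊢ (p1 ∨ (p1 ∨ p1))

Proof tree:
[∨I₂] p1 ⊢ (p1 ∨ (p1 ∨ p1))
  [∨I₂] p1 ⊢ (p1 ∨ p1)
    [Ax] p1 ⊢ p1

Result: YES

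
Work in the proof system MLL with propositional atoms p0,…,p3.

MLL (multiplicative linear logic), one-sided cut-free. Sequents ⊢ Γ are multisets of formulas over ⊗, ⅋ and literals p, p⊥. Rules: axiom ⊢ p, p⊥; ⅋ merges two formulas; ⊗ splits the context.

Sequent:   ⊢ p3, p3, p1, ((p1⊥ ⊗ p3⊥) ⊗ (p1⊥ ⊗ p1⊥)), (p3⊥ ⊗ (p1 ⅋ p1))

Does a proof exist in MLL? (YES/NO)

Derivation trace:
[⊗]  ⊢ p3, p3, p1, ((p1⊥ ⊗ p3⊥) ⊗ (p1⊥ ⊗ p1⊥)), (p3⊥ ⊗ (p1 ⅋ p1))
  [Ax]  ⊢ p3, p3⊥
  [⅋]  ⊢ p3, p1, ((p1⊥ ⊗ p3⊥) ⊗ (p1⊥ ⊗ p1⊥)), (p1 ⅋ p1)
    [⊗]  ⊢ p1, p3, p1, p1, ((p1⊥ ⊗ p3⊥) ⊗ (p1⊥ ⊗ p1⊥))
      [⊗]  ⊢ p1, p3, (p1⊥ ⊗ p3⊥)
        [Ax]  ⊢ p1, p1⊥
        [Ax]  ⊢ p3, p3⊥
      [⊗]  ⊢ p1, p1, (p1⊥ ⊗ p1⊥)
        [Ax]  ⊢ p1, p1⊥
        [Ax]  ⊢ p1, p1⊥

Result: YES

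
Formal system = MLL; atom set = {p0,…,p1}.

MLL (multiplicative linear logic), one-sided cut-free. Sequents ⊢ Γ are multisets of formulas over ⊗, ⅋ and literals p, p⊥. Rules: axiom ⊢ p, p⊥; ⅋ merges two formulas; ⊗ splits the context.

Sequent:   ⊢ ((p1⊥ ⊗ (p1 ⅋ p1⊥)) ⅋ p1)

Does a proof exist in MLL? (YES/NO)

Derivation (root first):
[⅋]  ⊢ ((p1⊥ ⊗ (p1 ⅋ p1⊥)) ⅋ p1)
  [⊗]  ⊢ p1, (p1⊥ ⊗ (p1 ⅋ p1⊥))
    [Ax]  ⊢ p1, p1⊥
    [⅋]  ⊢ (p1 ⅋ p1⊥)
      [Ax]  ⊢ p1, p1⊥

Result: YES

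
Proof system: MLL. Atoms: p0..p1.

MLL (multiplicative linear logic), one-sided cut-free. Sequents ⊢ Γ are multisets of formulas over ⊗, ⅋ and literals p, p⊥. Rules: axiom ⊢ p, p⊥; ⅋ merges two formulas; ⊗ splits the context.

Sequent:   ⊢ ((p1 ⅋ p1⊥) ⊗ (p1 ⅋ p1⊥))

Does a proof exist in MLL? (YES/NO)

Derivation (root first):
[⊗]  ⊢ ((p1 ⅋ p1⊥) ⊗ (p1 ⅋ p1⊥))
  [⅋]  ⊢ (p1 ⅋ p1⊥)
    [Ax]  ⊢ p1, p1⊥
  [⅋]  ⊢ (p1 ⅋ p1⊥)
    [Ax]  ⊢ p1, p1⊥

Result: YES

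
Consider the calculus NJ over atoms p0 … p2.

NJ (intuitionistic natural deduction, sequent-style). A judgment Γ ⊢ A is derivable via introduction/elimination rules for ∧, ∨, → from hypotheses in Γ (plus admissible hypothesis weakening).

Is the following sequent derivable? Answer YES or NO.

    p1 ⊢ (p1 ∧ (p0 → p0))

Proof tree:
[∧I] p1 ⊢ (p1 ∧ (p0 → p0))
  [Ax] p1 ⊢ p1
  [→I]  ⊢ (p0 → p0)
    [Ax] p0 ⊢ p0

Result: YES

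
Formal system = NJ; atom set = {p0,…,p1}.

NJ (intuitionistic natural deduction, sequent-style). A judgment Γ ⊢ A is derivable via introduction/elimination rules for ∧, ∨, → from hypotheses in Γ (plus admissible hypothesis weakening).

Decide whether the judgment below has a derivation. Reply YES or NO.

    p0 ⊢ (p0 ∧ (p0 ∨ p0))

Derivation trace:
[∧I] p0 ⊢ (p0 ∧ (p0 ∨ p0))
  [Ax] p0 ⊢ p0
  [∨I₂] p0 ⊢ (p0 ∨ p0)
    [Ax] p0 ⊢ p0

Result: YES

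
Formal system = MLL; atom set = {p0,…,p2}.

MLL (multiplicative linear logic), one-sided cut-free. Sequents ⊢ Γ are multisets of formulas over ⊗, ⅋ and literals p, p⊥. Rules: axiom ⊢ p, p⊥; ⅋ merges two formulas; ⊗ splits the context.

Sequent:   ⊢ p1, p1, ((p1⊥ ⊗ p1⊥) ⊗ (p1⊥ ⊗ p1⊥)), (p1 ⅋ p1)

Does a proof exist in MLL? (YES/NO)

Proof tree:
[⅋]  ⊢ p1, p1, ((p1⊥ ⊗ p1⊥) ⊗ (p1⊥ ⊗ p1⊥)), (p1 ⅋ p1)
  [⊗]  ⊢ p1, p1, p1, p1, ((p1⊥ ⊗ p1⊥) ⊗ (p1⊥ ⊗ p1⊥))
    [⊗]  ⊢ p1, p1, (p1⊥ ⊗ p1⊥)
      [Ax]  ⊢ p1, p1⊥
      [Ax]  ⊢ p1, p1⊥
    [⊗]  ⊢ p1, p1, (p1⊥ ⊗ p1⊥)
      [Ax]  ⊢ p1, p1⊥
      [Ax]  ⊢ p1, p1⊥

Result: YES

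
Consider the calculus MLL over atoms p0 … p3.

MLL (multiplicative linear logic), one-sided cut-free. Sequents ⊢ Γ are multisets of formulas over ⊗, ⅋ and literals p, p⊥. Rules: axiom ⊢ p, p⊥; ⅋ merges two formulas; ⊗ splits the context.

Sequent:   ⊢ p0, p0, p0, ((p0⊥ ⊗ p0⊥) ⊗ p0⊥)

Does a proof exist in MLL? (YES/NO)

Proof tree:
[⊗]  ⊢ p0, p0, p0, ((p0⊥ ⊗ p0⊥) ⊗ p0⊥)
  [⊗]  ⊢ p0, p0, (p0⊥ ⊗ p0⊥)
    [Ax]  ⊢ p0, p0⊥
    [Ax]  ⊢ p0, p0⊥
  [Ax]  ⊢ p0, p0⊥

Result: YES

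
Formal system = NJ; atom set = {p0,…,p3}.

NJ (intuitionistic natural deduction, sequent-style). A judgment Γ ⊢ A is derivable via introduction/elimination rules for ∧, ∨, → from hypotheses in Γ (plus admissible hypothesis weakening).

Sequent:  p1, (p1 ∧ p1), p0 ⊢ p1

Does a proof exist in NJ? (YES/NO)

Derivation trace:
[Wk] p1, (p1 ∧ p1), p0 ⊢ p1
  [Wk] p1, (p1 ∧ p1) ⊢ p1
    [Ax] p1 ⊢ p1

Result: YES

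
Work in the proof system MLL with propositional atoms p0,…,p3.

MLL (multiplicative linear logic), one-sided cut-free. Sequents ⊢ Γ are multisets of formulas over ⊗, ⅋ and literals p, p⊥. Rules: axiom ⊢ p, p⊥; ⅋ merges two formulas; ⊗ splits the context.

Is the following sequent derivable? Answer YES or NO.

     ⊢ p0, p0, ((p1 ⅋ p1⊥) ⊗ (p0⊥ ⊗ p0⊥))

Proof tree:
[⊗]  ⊢ p0, p0, ((p1 ⅋ p1⊥) ⊗ (p0⊥ ⊗ p0⊥))
  [⅋]  ⊢ (p1 ⅋ p1⊥)
    [Ax]  ⊢ p1, p1⊥
  [⊗]  ⊢ p0, p0, (p0⊥ ⊗ p0⊥)
    [Ax]  ⊢ p0, p0⊥
    [Ax]  ⊢ p0, p0⊥

Result: YES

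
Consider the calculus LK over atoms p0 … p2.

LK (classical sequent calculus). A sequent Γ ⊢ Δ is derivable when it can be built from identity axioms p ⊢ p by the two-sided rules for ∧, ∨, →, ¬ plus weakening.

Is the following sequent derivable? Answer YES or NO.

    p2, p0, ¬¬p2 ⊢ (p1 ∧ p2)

Truth-table refutation:
  v=000: Γ:[p2=F, p0=F, ¬¬p2=F] Δ:[(p1 ∧ p2)=F] refutes=False
  v=001: Γ:[p2=T, p0=F, ¬¬p2=T] Δ:[(p1 ∧ p2)=F] refutes=False
  v=010: Γ:[p2=F, p0=F, ¬¬p2=F] Δ:[(p1 ∧ p2)=F] refutes=False
  v=011: Γ:[p2=T, p0=F, ¬¬p2=T] Δ:[(p1 ∧ p2)=T] refutes=False
  v=100: Γ:[p2=F, p0=T, ¬¬p2=F] Δ:[(p1 ∧ p2)=F] refutes=False
  v=101: Γ:[p2=T, p0=T, ¬¬p2=T] Δ:[(p1 ∧ p2)=F] refutes=True  ← countermodel

Result: NO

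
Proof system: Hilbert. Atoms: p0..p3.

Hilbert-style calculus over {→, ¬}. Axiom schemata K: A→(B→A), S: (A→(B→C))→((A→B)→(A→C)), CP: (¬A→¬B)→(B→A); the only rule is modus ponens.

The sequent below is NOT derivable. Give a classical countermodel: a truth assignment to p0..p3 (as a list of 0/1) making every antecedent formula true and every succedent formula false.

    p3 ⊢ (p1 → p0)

Enumerate valuations to refute Γ ⊢ Δ:
  v=0000: Γ:[p3=F] Δ:[(p1 → p0)=T] refutes=False
  v=0001: Γ:[p3=T] Δ:[(p1 → p0)=T] refutes=False
  v=0010: Γ:[p3=F] Δ:[(p1 → p0)=T] refutes=False
  v=0011: Γ:[p3=T] Δ:[(p1 → p0)=T] refutes=False
  v=0100: Γ:[p3=F] Δ:[(p1 → p0)=F] refutes=False
  v=0101: Γ:[p3=T] Δ:[(p1 → p0)=F] refutes=True  ← countermodel

Result: [0, 1, 0, 1]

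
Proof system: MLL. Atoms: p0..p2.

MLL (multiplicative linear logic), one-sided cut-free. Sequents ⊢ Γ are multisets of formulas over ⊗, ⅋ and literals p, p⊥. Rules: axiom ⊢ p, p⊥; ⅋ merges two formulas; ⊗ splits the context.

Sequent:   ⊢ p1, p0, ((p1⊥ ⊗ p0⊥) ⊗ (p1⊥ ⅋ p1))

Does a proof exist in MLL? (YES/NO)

Proof tree:
[⊗]  ⊢ p1, p0, ((p1⊥ ⊗ p0⊥) ⊗ (p1⊥ ⅋ p1))
  [⊗]  ⊢ p1, p0, (p1⊥ ⊗ p0⊥)
    [Ax]  ⊢ p1, p1⊥
    [Ax]  ⊢ p0, p0⊥
  [⅋]  ⊢ (p1⊥ ⅋ p1)
    [Ax]  ⊢ p1, p1⊥

Result: YES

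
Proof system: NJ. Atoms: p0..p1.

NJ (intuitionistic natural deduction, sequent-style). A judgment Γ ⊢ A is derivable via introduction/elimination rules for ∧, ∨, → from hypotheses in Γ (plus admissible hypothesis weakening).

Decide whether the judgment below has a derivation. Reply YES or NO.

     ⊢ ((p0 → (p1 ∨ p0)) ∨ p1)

Proof tree:
[∨I₁]  ⊢ ((p0 → (p1 ∨ p0)) ∨ p1)
  [→I]  ⊢ (p0 → (p1 ∨ p0))
    [∨I₂] p0 ⊢ (p1 ∨ p0)
      [Ax] p0 ⊢ p0

Result: YES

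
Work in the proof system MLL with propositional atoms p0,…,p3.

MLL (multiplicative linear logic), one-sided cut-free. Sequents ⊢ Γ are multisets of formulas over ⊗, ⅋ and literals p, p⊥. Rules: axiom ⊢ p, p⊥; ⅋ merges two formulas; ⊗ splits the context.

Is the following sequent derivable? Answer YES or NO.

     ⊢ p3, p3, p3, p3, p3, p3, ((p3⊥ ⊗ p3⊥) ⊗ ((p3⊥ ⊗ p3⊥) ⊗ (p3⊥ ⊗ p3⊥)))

Derivation trace:
[⊗]  ⊢ p3, p3, p3, p3, p3, p3, ((p3⊥ ⊗ p3⊥) ⊗ ((p3⊥ ⊗ p3⊥) ⊗ (p3⊥ ⊗ p3⊥)))
  [⊗]  ⊢ p3, p3, (p3⊥ ⊗ p3⊥)
    [Ax]  ⊢ p3, p3⊥
    [Ax]  ⊢ p3, p3⊥
  [⊗]  ⊢ p3, p3, p3, p3, ((p3⊥ ⊗ p3⊥) ⊗ (p3⊥ ⊗ p3⊥))
    [⊗]  ⊢ p3, p3, (p3⊥ ⊗ p3⊥)
      [Ax]  ⊢ p3, p3⊥
      [Ax]  ⊢ p3, p3⊥
    [⊗]  ⊢ p3, p3, (p3⊥ ⊗ p3⊥)
      [Ax]  ⊢ p3, p3⊥
      [Ax]  ⊢ p3, p3⊥

Result: YES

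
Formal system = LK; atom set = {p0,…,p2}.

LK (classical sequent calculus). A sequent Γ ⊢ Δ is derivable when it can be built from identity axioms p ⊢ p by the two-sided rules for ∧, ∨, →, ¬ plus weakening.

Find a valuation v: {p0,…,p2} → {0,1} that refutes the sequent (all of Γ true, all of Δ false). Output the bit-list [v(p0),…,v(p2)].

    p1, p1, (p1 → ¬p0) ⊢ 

Search for a countermodel by truth-table:
  v=000: Γ:[p1=F, p1=F, (p1 → ¬p0)=T] Δ:[] refutes=False
  v=001: Γ:[p1=F, p1=F, (p1 → ¬p0)=T] Δ:[] refutes=False
  v=010: Γ:[p1=T, p1=T, (p1 → ¬p0)=T] Δ:[] refutes=True  ← countermodel

Result: [0, 1, 0]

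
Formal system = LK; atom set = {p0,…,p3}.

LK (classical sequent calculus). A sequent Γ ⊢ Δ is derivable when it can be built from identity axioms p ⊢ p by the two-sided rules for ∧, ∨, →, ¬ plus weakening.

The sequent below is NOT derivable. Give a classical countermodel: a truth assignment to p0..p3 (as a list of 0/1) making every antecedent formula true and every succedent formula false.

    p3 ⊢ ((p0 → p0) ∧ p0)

Enumerate valuations to refute Γ ⊢ Δ:
  v=0000: Γ:[p3=F] Δ:[((p0 → p0) ∧ p0)=F] refutes=False
  v=0001: Γ:[p3=T] Δ:[((p0 → p0) ∧ p0)=F] refutes=True  ← countermodel

Result: [0, 0, 0, 1]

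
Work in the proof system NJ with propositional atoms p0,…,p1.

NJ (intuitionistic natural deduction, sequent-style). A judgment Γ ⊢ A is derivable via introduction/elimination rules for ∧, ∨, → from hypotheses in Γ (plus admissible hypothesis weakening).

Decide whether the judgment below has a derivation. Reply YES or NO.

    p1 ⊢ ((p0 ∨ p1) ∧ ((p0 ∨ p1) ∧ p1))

Proof tree:
[∧I] p1 ⊢ ((p0 ∨ p1) ∧ ((p0 ∨ p1) ∧ p1))
  [∨I₂] p1 ⊢ (p0 ∨ p1)
    [Ax] p1 ⊢ p1
  [∧I] p1 ⊢ ((p0 ∨ p1) ∧ p1)
    [∨I₂] p1 ⊢ (p0 ∨ p1)
      [Ax] p1 ⊢ p1
    [Ax] p1 ⊢ p1

Result: YES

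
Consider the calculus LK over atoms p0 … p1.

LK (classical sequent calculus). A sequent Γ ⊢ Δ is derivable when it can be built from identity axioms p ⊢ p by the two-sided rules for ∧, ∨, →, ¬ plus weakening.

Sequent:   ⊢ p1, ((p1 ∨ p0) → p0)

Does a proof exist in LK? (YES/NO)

Proof tree:
[→R]  ⊢ p1, ((p1 ∨ p0) → p0)
  [∨L] (p1 ∨ p0) ⊢ p1, p0
    [Ax] p1 ⊢ p1
    [Ax] p0 ⊢ p0

Result: YES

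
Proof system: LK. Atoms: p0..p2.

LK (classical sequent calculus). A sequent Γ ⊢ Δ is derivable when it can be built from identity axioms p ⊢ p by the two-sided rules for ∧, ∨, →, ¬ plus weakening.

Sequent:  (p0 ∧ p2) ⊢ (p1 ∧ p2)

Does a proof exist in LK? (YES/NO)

Truth-table refutation:
  v=000: Γ:[(p0 ∧ p2)=F] Δ:[(p1 ∧ p2)=F] refutes=False
  v=001: Γ:[(p0 ∧ p2)=F] Δ:[(p1 ∧ p2)=F] refutes=False
  v=010: Γ:[(p0 ∧ p2)=F] Δ:[(p1 ∧ p2)=F] refutes=False
  v=011: Γ:[(p0 ∧ p2)=F] Δ:[(p1 ∧ p2)=T] refutes=False
  v=100: Γ:[(p0 ∧ p2)=F] Δ:[(p1 ∧ p2)=F] refutes=False
  v=101: Γ:[(p0 ∧ p2)=T] Δ:[(p1 ∧ p2)=F] refutes=True  ← countermodel

Result: NO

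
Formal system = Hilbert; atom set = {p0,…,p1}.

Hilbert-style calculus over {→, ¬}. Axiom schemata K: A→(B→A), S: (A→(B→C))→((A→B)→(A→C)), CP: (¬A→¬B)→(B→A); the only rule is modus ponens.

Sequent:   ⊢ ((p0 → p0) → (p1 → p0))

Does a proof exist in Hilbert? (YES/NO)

Truth-table refutation:
  v=00: Γ:[] Δ:[((p0 → p0) → (p1 → p0))=T] refutes=False
  v=01: Γ:[] Δ:[((p0 → p0) → (p1 → p0))=F] refutes=True  ← countermodel

Result: NO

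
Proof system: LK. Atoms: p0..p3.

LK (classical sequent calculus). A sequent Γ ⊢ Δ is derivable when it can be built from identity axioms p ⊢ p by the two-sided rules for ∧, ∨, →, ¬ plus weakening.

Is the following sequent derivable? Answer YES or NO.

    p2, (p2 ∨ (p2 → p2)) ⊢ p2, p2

Derivation (root first):
[WR] p2, (p2 ∨ (p2 → p2)) ⊢ p2, p2
  [∨L] p2, (p2 ∨ (p2 → p2)) ⊢ p2
    [Ax] p2 ⊢ p2
    [→L] p2, (p2 → p2) ⊢ p2
      [Ax] p2 ⊢ p2
      [Ax] p2 ⊢ p2

Result: YES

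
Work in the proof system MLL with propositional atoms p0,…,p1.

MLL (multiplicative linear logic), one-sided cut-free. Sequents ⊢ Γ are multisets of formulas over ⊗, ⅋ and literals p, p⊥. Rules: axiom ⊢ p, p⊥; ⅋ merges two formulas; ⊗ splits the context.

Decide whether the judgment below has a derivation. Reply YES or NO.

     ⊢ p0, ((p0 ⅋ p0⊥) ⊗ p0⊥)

Derivation trace:
[⊗]  ⊢ p0, ((p0 ⅋ p0⊥) ⊗ p0⊥)
  [⅋]  ⊢ (p0 ⅋ p0⊥)
    [Ax]  ⊢ p0, p0⊥
  [Ax]  ⊢ p0, p0⊥

Result: YES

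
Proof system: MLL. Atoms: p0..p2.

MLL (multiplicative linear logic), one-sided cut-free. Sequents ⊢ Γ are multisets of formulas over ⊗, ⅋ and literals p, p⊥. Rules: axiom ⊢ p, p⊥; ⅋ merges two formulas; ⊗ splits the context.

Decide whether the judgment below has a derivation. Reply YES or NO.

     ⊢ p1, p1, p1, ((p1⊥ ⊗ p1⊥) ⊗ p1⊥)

Proof tree:
[⊗]  ⊢ p1, p1, p1, ((p1⊥ ⊗ p1⊥) ⊗ p1⊥)
  [⊗]  ⊢ p1, p1, (p1⊥ ⊗ p1⊥)
    [Ax]  ⊢ p1, p1⊥
    [Ax]  ⊢ p1, p1⊥
  [Ax]  ⊢ p1, p1⊥

Result: YES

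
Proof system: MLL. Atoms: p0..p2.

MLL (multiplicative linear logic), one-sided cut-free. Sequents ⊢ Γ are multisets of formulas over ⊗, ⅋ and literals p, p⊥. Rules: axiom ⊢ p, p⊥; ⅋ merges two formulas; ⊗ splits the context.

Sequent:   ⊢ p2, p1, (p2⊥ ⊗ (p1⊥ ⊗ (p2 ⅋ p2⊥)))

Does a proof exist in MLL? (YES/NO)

Derivation (root first):
[⊗]  ⊢ p2, p1, (p2⊥ ⊗ (p1⊥ ⊗ (p2 ⅋ p2⊥)))
  [Ax]  ⊢ p2, p2⊥
  [⊗]  ⊢ p1, (p1⊥ ⊗ (p2 ⅋ p2⊥))
    [Ax]  ⊢ p1, p1⊥
    [⅋]  ⊢ (p2 ⅋ p2⊥)
      [Ax]  ⊢ p2, p2⊥

Result: YES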